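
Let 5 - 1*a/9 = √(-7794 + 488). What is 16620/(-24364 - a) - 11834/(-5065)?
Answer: 5002934944178/3020720754355 - 149580*I*√7306/596391067 ≈ 1.6562 - 0.021438*I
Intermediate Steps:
a = 45 - 9*I*√7306 (a = 45 - 9*√(-7794 + 488) = 45 - 9*I*√7306 ≈ 45.0 - 769.28*I)
16620/(-24364 - a) - 11834/(-5065) = 16620/(-24364 - (45 - 9*I*√7306)) - 11834/(-5065) = 16620/(-24364 + (-45 + 9*I*√7306)) - 11834*(-1/5065) = 16620/(-24409 + 9*I*√7306) + 11834/5065 = 11834/5065 + 16620/(-24409 + 9*I*√7306)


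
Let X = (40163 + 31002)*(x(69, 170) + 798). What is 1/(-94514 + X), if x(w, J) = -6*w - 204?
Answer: 1/12715186 ≈ 7.8646e-8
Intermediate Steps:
x(w, J) = -204 - 6*w
X = 12809700 (X = (40163 + 31002)*((-204 - 6*69) + 798) = 71165*((-204 - 414) + 798) = 71165*(-618 + 798) = 71165*180 = 12809700)
1/(-94514 + X) = 1/(-94514 + 12809700) = 1/12715186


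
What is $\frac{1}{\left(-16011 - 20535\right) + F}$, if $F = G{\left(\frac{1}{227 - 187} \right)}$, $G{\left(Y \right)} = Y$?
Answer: $- \frac{40}{1461839} \approx -2.7363 \cdot 10^{-5}$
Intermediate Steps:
$F = \frac{1}{40}$ ($F = \frac{1}{227 - 187} = \frac{1}{40} \approx 0.025$)
$\frac{1}{\left(-16011 - 20535\right) + F} = \frac{1}{\left(-16011 - 20535\right) + \frac{1}{40}} = \frac{1}{-36546 + \frac{1}{40}} = \frac{1}{- \frac{1461839}{40}} = - \frac{40}{1461839}$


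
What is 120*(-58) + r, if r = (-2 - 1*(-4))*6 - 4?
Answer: -6952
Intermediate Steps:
r = 8 (r = (-2 + 4)*6 - 4 = 2*6 - 4 = 12 - 4 = 8)
120*(-58) + r = 120*(-58) + 8 = -6960 + 8 = -6952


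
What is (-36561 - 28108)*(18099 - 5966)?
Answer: -784628977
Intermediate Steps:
(-36561 - 28108)*(18099 - 5966) = -64669*12133 = -784628977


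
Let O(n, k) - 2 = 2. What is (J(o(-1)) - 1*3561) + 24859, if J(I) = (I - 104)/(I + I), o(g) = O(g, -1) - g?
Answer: 212881/10 ≈ 21288.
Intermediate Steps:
O(n, k) = 4 (O(n, k) = 2 + 2 = 4)
o(g) = 4 - g
J(I) = (-104 + I)/(2*I) (J(I) = (-104 + I)/((2*I)) = (-104 + I)*(1/(2*I)) = (-104 + I)/(2*I))
(J(o(-1)) - 1*3561) + 24859 = ((-104 + (4 - 1*(-1)))/(2*(4 - 1*(-1))) - 1*3561) + 24859 = ((-104 + (4 + 1))/(2*(4 + 1)) - 3561) + 24859 = ((1/2)*(-104 + 5)/5 - 3561) + 24859 = ((1/2)*(1/5)*(-99) - 3561) + 24859 = (-99/10 - 3561) + 24859 = -35709/10 + 24859 = 212881/10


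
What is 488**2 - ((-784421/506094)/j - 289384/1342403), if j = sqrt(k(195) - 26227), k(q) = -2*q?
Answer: 319685509416/1342403 - 784421*I*sqrt(26617)/13470703998 ≈ 2.3814e+5 - 0.0095003*I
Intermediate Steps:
j = I*sqrt(26617) (j = sqrt(-2*195 - 26227) = sqrt(-390 - 26227) = sqrt(-26617) = I*sqrt(26617) ≈ 163.15*I)
488**2 - ((-784421/506094)/j - 289384/1342403) = 488**2 - ((-784421/506094)/((I*sqrt(26617))) - 289384/1342403) = 238144 - ((-784421*1/506094)*(-I*sqrt(26617)/26617) - 289384*1/1342403) = 238144 - (-(-784421)*I*sqrt(26617)/13470703998 - 289384/1342403) = 238144 - (784421*I*sqrt(26617)/13470703998 - 289384/1342403) = 238144 - (-289384/1342403 + 784421*I*sqrt(26617)/13470703998) = 238144 + (289384/1342403 - 784421*I*sqrt(26617)/13470703998) = 319685509416/1342403 - 784421*I*sqrt(26617)/13470703998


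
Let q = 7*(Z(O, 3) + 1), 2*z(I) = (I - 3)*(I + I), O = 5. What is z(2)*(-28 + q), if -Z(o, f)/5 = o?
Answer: 392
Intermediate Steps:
Z(o, f) = -5*o
z(I) = I*(-3 + I) (z(I) = ((I - 3)*(I + I))/2 = ((-3 + I)*(2*I))/2 = (2*I*(-3 + I))/2 = I*(-3 + I))
q = -168 (q = 7*(-5*5 + 1) = 7*(-25 + 1) = 7*(-24) = -168)
z(2)*(-28 + q) = (2*(-3 + 2))*(-28 - 168) = (2*(-1))*(-196) = -2*(-196) = 392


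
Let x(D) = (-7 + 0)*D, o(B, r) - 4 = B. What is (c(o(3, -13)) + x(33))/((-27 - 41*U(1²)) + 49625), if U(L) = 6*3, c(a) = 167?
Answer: -16/12215 ≈ -0.0013099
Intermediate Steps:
o(B, r) = 4 + B
U(L) = 18
x(D) = -7*D
(c(o(3, -13)) + x(33))/((-27 - 41*U(1²)) + 49625) = (167 - 7*33)/((-27 - 41*18) + 49625) = (167 - 231)/((-27 - 738) + 49625) = -64/(-765 + 49625) = -64/48860 = -64*1/48860 = -16/12215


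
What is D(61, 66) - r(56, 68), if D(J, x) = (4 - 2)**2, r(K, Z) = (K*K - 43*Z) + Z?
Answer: -276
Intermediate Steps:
r(K, Z) = K**2 - 42*Z (r(K, Z) = (K**2 - 43*Z) + Z = K**2 - 42*Z)
D(J, x) = 4 (D(J, x) = 2**2 = 4)
D(61, 66) - r(56, 68) = 4 - (56**2 - 42*68) = 4 - (3136 - 2856) = 4 - 1*280 = 4 - 280 = -276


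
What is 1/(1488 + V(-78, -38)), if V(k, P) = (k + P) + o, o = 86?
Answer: 1/1458 ≈ 0.00068587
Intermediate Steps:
V(k, P) = 86 + P + k (V(k, P) = (k + P) + 86 = (P + k) + 86 = 86 + P + k)
1/(1488 + V(-78, -38)) = 1/(1488 + (86 - 38 - 78)) = 1/(1488 - 30) = 1/1458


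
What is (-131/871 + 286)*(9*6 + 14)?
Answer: 16930300/871 ≈ 19438.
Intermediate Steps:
(-131/871 + 286)*(9*6 + 14) = (-131*1/871 + 286)*(54 + 14) = (-131/871 + 286)*68 = (248975/871)*68 = 16930300/871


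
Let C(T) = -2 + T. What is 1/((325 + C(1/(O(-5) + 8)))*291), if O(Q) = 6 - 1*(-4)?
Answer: 6/564055 ≈ 1.0637e-5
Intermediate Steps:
O(Q) = 10 (O(Q) = 6 + 4 = 10)
1/((325 + C(1/(O(-5) + 8)))*291) = 1/((325 + (-2 + 1/(10 + 8)))*291) = 1/((325 + (-2 + 1/18))*291) = 1/((325 - 35/18)*291) = 1/((5815/18)*291) = 1/(564055/6) = 6/564055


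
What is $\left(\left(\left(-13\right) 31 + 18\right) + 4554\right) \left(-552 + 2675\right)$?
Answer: $8850787$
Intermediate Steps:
$\left(\left(\left(-13\right) 31 + 18\right) + 4554\right) \left(-552 + 2675\right) = \left(\left(-403 + 18\right) + 4554\right) 2123 = \left(-385 + 4554\right) 2123 = 4169 \cdot 2123 = 8850787$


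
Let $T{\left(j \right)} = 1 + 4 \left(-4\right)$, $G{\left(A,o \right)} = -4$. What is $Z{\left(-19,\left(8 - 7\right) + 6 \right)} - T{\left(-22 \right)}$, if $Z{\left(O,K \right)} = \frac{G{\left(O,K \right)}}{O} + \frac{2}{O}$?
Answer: $\frac{287}{19} \approx 15.105$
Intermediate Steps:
$Z{\left(O,K \right)} = - \frac{2}{O}$ ($Z{\left(O,K \right)} = - \frac{4}{O} + \frac{2}{O} = - \frac{2}{O}$)
$T{\left(j \right)} = -15$ ($T{\left(j \right)} = 1 - 16 = -15$)
$Z{\left(-19,\left(8 - 7\right) + 6 \right)} - T{\left(-22 \right)} = - \frac{2}{-19} - -15 = \left(-2\right) \left(- \frac{1}{19}\right) + 15 = \frac{2}{19} + 15 = \frac{287}{19}$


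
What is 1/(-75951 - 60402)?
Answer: -1/136353 ≈ -7.3339e-6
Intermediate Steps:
1/(-75951 - 60402) = 1/(-136353) = -1/136353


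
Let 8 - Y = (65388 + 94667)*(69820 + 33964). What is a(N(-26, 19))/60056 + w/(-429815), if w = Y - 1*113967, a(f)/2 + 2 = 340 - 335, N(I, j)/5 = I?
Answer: 498802978997657/12906484820 ≈ 38648.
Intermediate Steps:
N(I, j) = 5*I
a(f) = 6 (a(f) = -4 + 2*(340 - 335) = -4 + 2*5 = -4 + 10 = 6)
Y = -16611148112 (Y = 8 - (65388 + 94667)*(69820 + 33964) = 8 - 160055*103784 = 8 - 1*16611148120 = 8 - 16611148120 = -16611148112)
w = -16611262079 (w = -16611148112 - 1*113967 = -16611148112 - 113967 = -16611262079)
a(N(-26, 19))/60056 + w/(-429815) = 6/60056 - 16611262079/(-429815) = 6*(1/60056) - 16611262079*(-1/429815) = 3/30028 + 16611262079/429815 = 498802978997657/12906484820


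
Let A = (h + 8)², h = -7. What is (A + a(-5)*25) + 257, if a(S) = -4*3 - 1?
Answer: -67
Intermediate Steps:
a(S) = -13 (a(S) = -12 - 1 = -13)
A = 1 (A = (-7 + 8)² = 1² = 1)
(A + a(-5)*25) + 257 = (1 - 13*25) + 257 = (1 - 325) + 257 = -324 + 257 = -67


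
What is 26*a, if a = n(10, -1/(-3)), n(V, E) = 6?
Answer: 156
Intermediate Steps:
a = 6
26*a = 26*6 = 156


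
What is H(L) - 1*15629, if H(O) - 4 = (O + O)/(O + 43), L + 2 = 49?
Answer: -703078/45 ≈ -15624.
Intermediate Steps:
L = 47 (L = -2 + 49 = 47)
H(O) = 4 + 2*O/(43 + O) (H(O) = 4 + (O + O)/(O + 43) = 4 + (2*O)/(43 + O) = 4 + 2*O/(43 + O))
H(L) - 1*15629 = 2*(86 + 3*47)/(43 + 47) - 1*15629 = 2*(86 + 141)/90 - 15629 = 2*(1/90)*227 - 15629 = 227/45 - 15629 = -703078/45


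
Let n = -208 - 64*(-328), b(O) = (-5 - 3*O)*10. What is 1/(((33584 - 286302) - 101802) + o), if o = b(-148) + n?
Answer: -1/329346 ≈ -3.0363e-6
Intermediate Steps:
b(O) = -50 - 30*O
n = 20784 (n = -208 + 20992 = 20784)
o = 25174 (o = (-50 - 30*(-148)) + 20784 = (-50 + 4440) + 20784 = 4390 + 20784 = 25174)
1/(((33584 - 286302) - 101802) + o) = 1/(((33584 - 286302) - 101802) + 25174) = 1/((-252718 - 101802) + 25174) = 1/(-354520 + 25174) = 1/(-329346) = -1/329346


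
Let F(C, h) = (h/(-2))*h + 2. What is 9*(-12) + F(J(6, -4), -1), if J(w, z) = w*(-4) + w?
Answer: -213/2 ≈ -106.50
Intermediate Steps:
J(w, z) = -3*w (J(w, z) = -4*w + w = -3*w)
F(C, h) = 2 - h**2/2 (F(C, h) = (h*(-1/2))*h + 2 = (-h/2)*h + 2 = -h**2/2 + 2 = 2 - h**2/2)
9*(-12) + F(J(6, -4), -1) = 9*(-12) + (2 - 1/2*(-1)**2) = -108 + (2 - 1/2*1) = -108 + (2 - 1/2) = -108 + 3/2 = -213/2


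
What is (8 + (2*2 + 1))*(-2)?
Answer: -26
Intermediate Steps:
(8 + (2*2 + 1))*(-2) = (8 + (4 + 1))*(-2) = (8 + 5)*(-2) = 13*(-2) = -26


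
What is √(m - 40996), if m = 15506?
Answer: I*√25490 ≈ 159.66*I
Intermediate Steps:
√(m - 40996) = √(15506 - 40996) = √(-25490) = I*√25490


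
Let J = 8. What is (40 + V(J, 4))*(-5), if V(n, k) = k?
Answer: -220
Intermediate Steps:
(40 + V(J, 4))*(-5) = (40 + 4)*(-5) = 44*(-5) = -220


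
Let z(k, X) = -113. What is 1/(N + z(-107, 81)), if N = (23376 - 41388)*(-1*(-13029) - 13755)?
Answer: 1/13076599 ≈ 7.6472e-8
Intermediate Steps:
N = 13076712 (N = -18012*(13029 - 13755) = -18012*(-726) = 13076712)
1/(N + z(-107, 81)) = 1/(13076712 - 113) = 1/13076599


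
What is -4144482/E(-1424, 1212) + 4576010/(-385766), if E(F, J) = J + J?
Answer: -134157707621/77924732 ≈ -1721.6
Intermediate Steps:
E(F, J) = 2*J
-4144482/E(-1424, 1212) + 4576010/(-385766) = -4144482/(2*1212) + 4576010/(-385766) = -4144482/2424 + 4576010*(-1/385766) = -4144482*1/2424 - 2288005/192883 = -690747/404 - 2288005/192883 = -134157707621/77924732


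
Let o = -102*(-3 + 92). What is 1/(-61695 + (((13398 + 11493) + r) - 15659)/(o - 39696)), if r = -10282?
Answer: -8129/501518480 ≈ -1.6209e-5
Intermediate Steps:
o = -9078 (o = -102*89 = -9078)
1/(-61695 + (((13398 + 11493) + r) - 15659)/(o - 39696)) = 1/(-61695 + (((13398 + 11493) - 10282) - 15659)/(-9078 - 39696)) = 1/(-61695 + ((24891 - 10282) - 15659)/(-48774)) = 1/(-61695 + (14609 - 15659)*(-1/48774)) = 1/(-61695 - 1050*(-1/48774)) = 1/(-61695 + 175/8129) = 1/(-501518480/8129) = -8129/501518480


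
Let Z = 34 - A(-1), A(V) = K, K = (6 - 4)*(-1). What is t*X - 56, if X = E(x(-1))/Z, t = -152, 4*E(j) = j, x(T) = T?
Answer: -989/18 ≈ -54.944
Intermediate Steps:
K = -2 (K = 2*(-1) = -2)
A(V) = -2
Z = 36 (Z = 34 - 1*(-2) = 34 + 2 = 36)
E(j) = j/4
X = -1/144 (X = ((¼)*(-1))/36 = -¼*1/36 = -1/144 ≈ -0.0069444)
t*X - 56 = -152*(-1/144) - 56 = 19/18 - 56 = -989/18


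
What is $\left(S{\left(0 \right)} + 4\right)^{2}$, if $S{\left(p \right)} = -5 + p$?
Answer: $1$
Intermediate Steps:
$\left(S{\left(0 \right)} + 4\right)^{2} = \left(\left(-5 + 0\right) + 4\right)^{2} = \left(-5 + 4\right)^{2} = \left(-1\right)^{2} = 1$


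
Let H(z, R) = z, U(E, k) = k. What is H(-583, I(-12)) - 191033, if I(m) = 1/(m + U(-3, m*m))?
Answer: -191616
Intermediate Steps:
I(m) = 1/(m + m**2) (I(m) = 1/(m + m*m) = 1/(m + m**2))
H(-583, I(-12)) - 191033 = -583 - 191033 = -191616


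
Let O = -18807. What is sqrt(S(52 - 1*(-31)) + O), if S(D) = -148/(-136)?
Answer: 7*I*sqrt(443666)/34 ≈ 137.13*I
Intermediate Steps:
S(D) = 37/34 (S(D) = -148*(-1/136) = 37/34)
sqrt(S(52 - 1*(-31)) + O) = sqrt(37/34 - 18807) = sqrt(-639401/34) = 7*I*sqrt(443666)/34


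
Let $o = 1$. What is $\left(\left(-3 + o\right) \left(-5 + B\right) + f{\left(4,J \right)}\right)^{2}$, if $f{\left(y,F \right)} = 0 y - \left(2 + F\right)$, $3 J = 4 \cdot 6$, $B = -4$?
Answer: $64$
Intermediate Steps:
$J = 8$ ($J = \frac{4 \cdot 6}{3} = \frac{1}{3} \cdot 24 = 8$)
$f{\left(y,F \right)} = -2 - F$ ($f{\left(y,F \right)} = 0 - \left(2 + F\right) = -2 - F$)
$\left(\left(-3 + o\right) \left(-5 + B\right) + f{\left(4,J \right)}\right)^{2} = \left(\left(-3 + 1\right) \left(-5 - 4\right) - 10\right)^{2} = \left(\left(-2\right) \left(-9\right) - 10\right)^{2} = \left(18 - 10\right)^{2} = 8^{2} = 64$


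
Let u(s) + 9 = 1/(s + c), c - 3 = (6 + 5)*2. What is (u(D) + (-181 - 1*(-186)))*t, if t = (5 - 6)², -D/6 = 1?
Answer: -75/19 ≈ -3.9474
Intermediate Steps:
D = -6 (D = -6*1 = -6)
c = 25 (c = 3 + (6 + 5)*2 = 3 + 11*2 = 3 + 22 = 25)
t = 1 (t = (-1)² = 1)
u(s) = -9 + 1/(25 + s) (u(s) = -9 + 1/(s + 25) = -9 + 1/(25 + s))
(u(D) + (-181 - 1*(-186)))*t = ((-224 - 9*(-6))/(25 - 6) + (-181 - 1*(-186)))*1 = ((-224 + 54)/19 + (-181 + 186))*1 = ((1/19)*(-170) + 5)*1 = (-170/19 + 5)*1 = -75/19*1 = -75/19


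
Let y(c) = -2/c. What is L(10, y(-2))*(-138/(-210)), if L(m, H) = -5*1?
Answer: -23/7 ≈ -3.2857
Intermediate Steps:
L(m, H) = -5
L(10, y(-2))*(-138/(-210)) = -(-690)/(-210) = -(-690)*(-1)/210 = -5*23/35 = -23/7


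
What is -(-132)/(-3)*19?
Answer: -836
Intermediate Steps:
-(-132)/(-3)*19 = -(-132)*(-1)/3*19 = -11*4*19 = -44*19 = -836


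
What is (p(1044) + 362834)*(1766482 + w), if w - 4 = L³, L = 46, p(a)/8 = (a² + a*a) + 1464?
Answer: 33201234201084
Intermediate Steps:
p(a) = 11712 + 16*a² (p(a) = 8*((a² + a*a) + 1464) = 8*((a² + a²) + 1464) = 8*(2*a² + 1464) = 8*(1464 + 2*a²) = 11712 + 16*a²)
w = 97340 (w = 4 + 46³ = 4 + 97336 = 97340)
(p(1044) + 362834)*(1766482 + w) = ((11712 + 16*1044²) + 362834)*(1766482 + 97340) = ((11712 + 16*1089936) + 362834)*1863822 = ((11712 + 17438976) + 362834)*1863822 = (17450688 + 362834)*1863822 = 17813522*1863822 = 33201234201084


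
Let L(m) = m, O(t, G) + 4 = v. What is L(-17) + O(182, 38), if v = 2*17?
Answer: 13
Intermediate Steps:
v = 34
O(t, G) = 30 (O(t, G) = -4 + 34 = 30)
L(-17) + O(182, 38) = -17 + 30 = 13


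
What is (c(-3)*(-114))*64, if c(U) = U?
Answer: 21888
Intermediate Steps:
(c(-3)*(-114))*64 = -3*(-114)*64 = 342*64 = 21888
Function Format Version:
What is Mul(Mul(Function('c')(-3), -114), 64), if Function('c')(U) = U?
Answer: 21888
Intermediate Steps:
Mul(Mul(Function('c')(-3), -114), 64) = Mul(Mul(-3, -114), 64) = Mul(342, 64) = 21888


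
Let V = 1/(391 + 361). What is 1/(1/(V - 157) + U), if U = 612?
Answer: 118063/72253804 ≈ 0.0016340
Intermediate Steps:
V = 1/752 ≈ 0.0013298
1/(1/(V - 157) + U) = 1/(1/(1/752 - 157) + 612) = 1/(1/(-118063/752) + 612) = 1/(-752/118063 + 612) = 1/(72253804/118063) = 118063/72253804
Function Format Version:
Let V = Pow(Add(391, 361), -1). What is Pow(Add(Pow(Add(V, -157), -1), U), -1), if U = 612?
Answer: Rational(118063, 72253804) ≈ 0.0016340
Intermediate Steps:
V = Rational(1, 752) (V = Pow(752, -1) = Rational(1, 752) ≈ 0.0013298)
Pow(Add(Pow(Add(V, -157), -1), U), -1) = Pow(Add(Pow(Add(Rational(1, 752), -157), -1), 612), -1) = Pow(Add(Pow(Rational(-118063, 752), -1), 612), -1) = Pow(Add(Rational(-752, 118063), 612), -1) = Pow(Rational(72253804, 118063), -1) = Rational(118063, 72253804)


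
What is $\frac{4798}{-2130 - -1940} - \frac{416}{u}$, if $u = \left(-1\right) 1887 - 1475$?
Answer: $- \frac{4012959}{159695} \approx -25.129$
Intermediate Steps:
$u = -3362$ ($u = -1887 - 1475 = -3362$)
$\frac{4798}{-2130 - -1940} - \frac{416}{u} = \frac{4798}{-2130 - -1940} - \frac{416}{-3362} = \frac{4798}{-2130 + 1940} - - \frac{208}{1681} = \frac{4798}{-190} + \frac{208}{1681} = 4798 \left(- \frac{1}{190}\right) + \frac{208}{1681} = - \frac{2399}{95} + \frac{208}{1681} = - \frac{4012959}{159695}$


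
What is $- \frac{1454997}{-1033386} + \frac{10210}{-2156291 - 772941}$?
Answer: $\frac{12216876153}{8698354424} \approx 1.4045$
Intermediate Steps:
$- \frac{1454997}{-1033386} + \frac{10210}{-2156291 - 772941} = \left(-1454997\right) \left(- \frac{1}{1033386}\right) + \frac{10210}{-2156291 - 772941} = \frac{484999}{344462} + \frac{10210}{-2929232} = \frac{484999}{344462} + 10210 \left(- \frac{1}{2929232}\right) = \frac{484999}{344462} - \frac{5105}{1464616} = \frac{12216876153}{8698354424}$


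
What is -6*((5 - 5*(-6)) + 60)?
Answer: -570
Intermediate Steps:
-6*((5 - 5*(-6)) + 60) = -6*((5 + 30) + 60) = -6*(35 + 60) = -6*95 = -570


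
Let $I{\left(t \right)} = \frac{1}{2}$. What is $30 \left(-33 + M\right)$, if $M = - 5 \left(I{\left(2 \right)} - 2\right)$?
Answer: $-765$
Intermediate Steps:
$I{\left(t \right)} = \frac{1}{2}$
$M = \frac{15}{2}$ ($M = - 5 \left(\frac{1}{2} - 2\right) = \left(-5\right) \left(- \frac{3}{2}\right) = \frac{15}{2} \approx 7.5$)
$30 \left(-33 + M\right) = 30 \left(-33 + \frac{15}{2}\right) = 30 \left(- \frac{51}{2}\right) = -765$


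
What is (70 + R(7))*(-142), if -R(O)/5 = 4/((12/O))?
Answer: -24850/3 ≈ -8283.3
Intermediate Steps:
R(O) = -5*O/3 (R(O) = -20/(12/O) = -20*O/12 = -5*O/3)
(70 + R(7))*(-142) = (70 - 5/3*7)*(-142) = (70 - 35/3)*(-142) = (175/3)*(-142) = -24850/3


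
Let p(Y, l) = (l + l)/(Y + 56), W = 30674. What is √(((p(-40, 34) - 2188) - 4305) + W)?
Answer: 3*√10749/2 ≈ 155.52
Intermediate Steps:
p(Y, l) = 2*l/(56 + Y) (p(Y, l) = (2*l)/(56 + Y) = 2*l/(56 + Y))
√(((p(-40, 34) - 2188) - 4305) + W) = √(((2*34/(56 - 40) - 2188) - 4305) + 30674) = √(((2*34/16 - 2188) - 4305) + 30674) = √(((2*34*(1/16) - 2188) - 4305) + 30674) = √(((17/4 - 2188) - 4305) + 30674) = √((-8735/4 - 4305) + 30674) = √(-25955/4 + 30674) = √(96741/4) = 3*√10749/2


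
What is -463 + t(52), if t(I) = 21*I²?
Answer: 56321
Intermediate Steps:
-463 + t(52) = -463 + 21*52² = -463 + 21*2704 = -463 + 56784 = 56321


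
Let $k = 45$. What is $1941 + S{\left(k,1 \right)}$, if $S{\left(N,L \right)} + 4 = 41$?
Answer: $1978$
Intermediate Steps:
$S{\left(N,L \right)} = 37$ ($S{\left(N,L \right)} = -4 + 41 = 37$)
$1941 + S{\left(k,1 \right)} = 1941 + 37 = 1978$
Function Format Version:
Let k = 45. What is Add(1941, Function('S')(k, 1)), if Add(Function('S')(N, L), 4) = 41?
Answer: 1978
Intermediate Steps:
Function('S')(N, L) = 37 (Function('S')(N, L) = Add(-4, 41) = 37)
Add(1941, Function('S')(k, 1)) = Add(1941, 37) = 1978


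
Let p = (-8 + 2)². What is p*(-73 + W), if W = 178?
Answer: 3780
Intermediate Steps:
p = 36 (p = (-6)² = 36)
p*(-73 + W) = 36*(-73 + 178) = 36*105 = 3780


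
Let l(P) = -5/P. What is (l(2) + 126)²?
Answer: 61009/4 ≈ 15252.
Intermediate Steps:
(l(2) + 126)² = (-5/2 + 126)² = (247/2)² = 61009/4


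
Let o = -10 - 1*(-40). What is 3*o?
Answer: 90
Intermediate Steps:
o = 30 (o = -10 + 40 = 30)
3*o = 3*30 = 90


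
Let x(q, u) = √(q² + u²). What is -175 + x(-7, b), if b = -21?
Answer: -175 + 7*√10 ≈ -152.86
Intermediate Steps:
-175 + x(-7, b) = -175 + √((-7)² + (-21)²) = -175 + √(49 + 441) = -175 + √490 = -175 + 7*√10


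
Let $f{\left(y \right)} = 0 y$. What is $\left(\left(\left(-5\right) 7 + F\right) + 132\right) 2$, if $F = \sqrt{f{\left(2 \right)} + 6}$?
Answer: $194 + 2 \sqrt{6} \approx 198.9$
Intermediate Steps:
$f{\left(y \right)} = 0$
$F = \sqrt{6}$ ($F = \sqrt{0 + 6} = \sqrt{6} \approx 2.4495$)
$\left(\left(\left(-5\right) 7 + F\right) + 132\right) 2 = \left(\left(\left(-5\right) 7 + \sqrt{6}\right) + 132\right) 2 = \left(\left(-35 + \sqrt{6}\right) + 132\right) 2 = \left(97 + \sqrt{6}\right) 2 = 194 + 2 \sqrt{6}$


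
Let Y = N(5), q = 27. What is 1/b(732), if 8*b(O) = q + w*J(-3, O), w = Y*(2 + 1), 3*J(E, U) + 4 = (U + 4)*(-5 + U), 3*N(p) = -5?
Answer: -8/891753 ≈ -8.9711e-6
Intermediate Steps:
N(p) = -5/3 (N(p) = (⅓)*(-5) = -5/3)
J(E, U) = -4/3 + (-5 + U)*(4 + U)/3 (J(E, U) = -4/3 + ((U + 4)*(-5 + U))/3 = -4/3 + ((4 + U)*(-5 + U))/3 = -4/3 + ((-5 + U)*(4 + U))/3 = -4/3 + (-5 + U)*(4 + U)/3)
Y = -5/3 ≈ -1.6667
w = -5 (w = -5*(2 + 1)/3 = -5/3*3 = -5)
b(O) = 67/8 - 5*O²/24 + 5*O/24 (b(O) = (27 - 5*(-8 - O/3 + O²/3))/8 = (27 + (40 - 5*O²/3 + 5*O/3))/8 = (67 - 5*O²/3 + 5*O/3)/8 = 67/8 - 5*O²/24 + 5*O/24)
1/b(732) = 1/(67/8 - 5/24*732² + (5/24)*732) = 1/(67/8 - 5/24*535824 + 305/2) = 1/(67/8 - 111630 + 305/2) = 1/(-891753/8) = -8/891753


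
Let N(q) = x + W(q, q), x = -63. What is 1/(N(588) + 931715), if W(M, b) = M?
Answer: 1/932240 ≈ 1.0727e-6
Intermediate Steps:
N(q) = -63 + q
1/(N(588) + 931715) = 1/((-63 + 588) + 931715) = 1/(525 + 931715) = 1/932240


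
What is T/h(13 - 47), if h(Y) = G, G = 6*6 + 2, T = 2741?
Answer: 2741/38 ≈ 72.132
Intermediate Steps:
G = 38 (G = 36 + 2 = 38)
h(Y) = 38
T/h(13 - 47) = 2741/38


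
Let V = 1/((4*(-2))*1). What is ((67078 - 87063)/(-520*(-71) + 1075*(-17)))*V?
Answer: 3997/29832 ≈ 0.13398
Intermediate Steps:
V = -1/8 (V = 1/(-8*1) = 1/(-8) = -1/8 ≈ -0.12500)
((67078 - 87063)/(-520*(-71) + 1075*(-17)))*V = ((67078 - 87063)/(-520*(-71) + 1075*(-17)))*(-1/8) = -19985/(36920 - 18275)*(-1/8) = -19985/18645*(-1/8) = -19985*1/18645*(-1/8) = -3997/3729*(-1/8) = 3997/29832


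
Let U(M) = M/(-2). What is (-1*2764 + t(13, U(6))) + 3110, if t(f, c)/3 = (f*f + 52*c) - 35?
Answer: 280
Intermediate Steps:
U(M) = -M/2 (U(M) = M*(-½) = -M/2)
t(f, c) = -105 + 3*f² + 156*c (t(f, c) = 3*((f*f + 52*c) - 35) = 3*((f² + 52*c) - 35) = 3*(-35 + f² + 52*c) = -105 + 3*f² + 156*c)
(-1*2764 + t(13, U(6))) + 3110 = (-1*2764 + (-105 + 3*13² + 156*(-½*6))) + 3110 = (-2764 + (-105 + 3*169 + 156*(-3))) + 3110 = (-2764 + (-105 + 507 - 468)) + 3110 = (-2764 - 66) + 3110 = -2830 + 3110 = 280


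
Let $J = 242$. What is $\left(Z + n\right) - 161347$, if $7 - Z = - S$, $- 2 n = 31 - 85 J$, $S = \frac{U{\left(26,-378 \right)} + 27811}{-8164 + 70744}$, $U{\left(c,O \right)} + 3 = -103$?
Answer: $- \frac{630264279}{4172} \approx -1.5107 \cdot 10^{5}$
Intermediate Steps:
$U{\left(c,O \right)} = -106$ ($U{\left(c,O \right)} = -3 - 103 = -106$)
$S = \frac{1847}{4172}$ ($S = \frac{-106 + 27811}{-8164 + 70744} = \frac{27705}{62580} = 27705 \cdot \frac{1}{62580} = \frac{1847}{4172} \approx 0.44271$)
$n = \frac{20539}{2}$ ($n = - \frac{31 - 20570}{2} = \left(- \frac{1}{2}\right) \left(-20539\right) = \frac{20539}{2} \approx 10270.0$)
$Z = \frac{31051}{4172}$ ($Z = 7 - \left(-1\right) \frac{1847}{4172} = 7 - - \frac{1847}{4172} = 7 + \frac{1847}{4172} = \frac{31051}{4172} \approx 7.4427$)
$\left(Z + n\right) - 161347 = \left(\frac{31051}{4172} + \frac{20539}{2}\right) - 161347 = \frac{42875405}{4172} - 161347 = - \frac{630264279}{4172}$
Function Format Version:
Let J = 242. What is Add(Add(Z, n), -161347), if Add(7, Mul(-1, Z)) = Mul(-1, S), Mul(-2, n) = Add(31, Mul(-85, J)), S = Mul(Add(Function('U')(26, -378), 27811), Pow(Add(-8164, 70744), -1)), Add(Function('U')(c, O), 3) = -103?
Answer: Rational(-630264279, 4172) ≈ -1.5107e+5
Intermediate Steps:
Function('U')(c, O) = -106 (Function('U')(c, O) = Add(-3, -103) = -106)
S = Rational(1847, 4172) (S = Mul(Add(-106, 27811), Pow(Add(-8164, 70744), -1)) = Mul(27705, Pow(62580, -1)) = Mul(27705, Rational(1, 62580)) = Rational(1847, 4172) ≈ 0.44271)
n = Rational(20539, 2) (n = Mul(Rational(-1, 2), Add(31, Mul(-85, 242))) = Mul(Rational(-1, 2), Add(31, -20570)) = Mul(Rational(-1, 2), -20539) = Rational(20539, 2) ≈ 10270.)
Z = Rational(31051, 4172) (Z = Add(7, Mul(-1, Mul(-1, Rational(1847, 4172)))) = Add(7, Mul(-1, Rational(-1847, 4172))) = Add(7, Rational(1847, 4172)) = Rational(31051, 4172) ≈ 7.4427)
Add(Add(Z, n), -161347) = Add(Add(Rational(31051, 4172), Rational(20539, 2)), -161347) = Add(Rational(42875405, 4172), -161347) = Rational(-630264279, 4172)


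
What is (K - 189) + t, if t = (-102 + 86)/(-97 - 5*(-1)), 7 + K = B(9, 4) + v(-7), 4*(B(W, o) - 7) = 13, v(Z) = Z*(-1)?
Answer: -16429/92 ≈ -178.58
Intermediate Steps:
v(Z) = -Z
B(W, o) = 41/4 (B(W, o) = 7 + (¼)*13 = 7 + 13/4 = 41/4)
K = 41/4 (K = -7 + (41/4 - 1*(-7)) = -7 + (41/4 + 7) = -7 + 69/4 = 41/4 ≈ 10.250)
t = 4/23 (t = -16/(-97 + 5) = -16/(-92) = -16*(-1/92) = 4/23 ≈ 0.17391)
(K - 189) + t = (41/4 - 189) + 4/23 = -715/4 + 4/23 = -16429/92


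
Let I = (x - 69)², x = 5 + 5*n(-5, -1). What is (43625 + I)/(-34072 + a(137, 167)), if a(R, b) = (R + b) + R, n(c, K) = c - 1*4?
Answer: -55506/33631 ≈ -1.6504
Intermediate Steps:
n(c, K) = -4 + c (n(c, K) = c - 4 = -4 + c)
a(R, b) = b + 2*R
x = -40 (x = 5 + 5*(-4 - 5) = 5 + 5*(-9) = 5 - 45 = -40)
I = 11881 (I = (-40 - 69)² = (-109)² = 11881)
(43625 + I)/(-34072 + a(137, 167)) = (43625 + 11881)/(-34072 + (167 + 2*137)) = 55506/(-34072 + (167 + 274)) = 55506/(-34072 + 441) = 55506/(-33631) = 55506*(-1/33631) = -55506/33631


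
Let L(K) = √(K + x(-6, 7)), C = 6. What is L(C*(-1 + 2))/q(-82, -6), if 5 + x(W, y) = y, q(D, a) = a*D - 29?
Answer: 2*√2/463 ≈ 0.0061089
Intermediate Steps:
q(D, a) = -29 + D*a (q(D, a) = D*a - 29 = -29 + D*a)
x(W, y) = -5 + y
L(K) = √(2 + K) (L(K) = √(K + (-5 + 7)) = √(K + 2) = √(2 + K))
L(C*(-1 + 2))/q(-82, -6) = √(2 + 6*(-1 + 2))/(-29 - 82*(-6)) = √(2 + 6*1)/(-29 + 492) = √(2 + 6)/463 = √8*(1/463) = (2*√2)*(1/463) = 2*√2/463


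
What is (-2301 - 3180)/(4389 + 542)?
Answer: -5481/4931 ≈ -1.1115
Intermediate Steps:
(-2301 - 3180)/(4389 + 542) = -5481/4931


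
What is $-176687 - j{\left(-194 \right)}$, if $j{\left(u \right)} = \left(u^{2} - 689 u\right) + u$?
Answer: $-347795$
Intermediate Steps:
$j{\left(u \right)} = u^{2} - 688 u$
$-176687 - j{\left(-194 \right)} = -176687 - - 194 \left(-688 - 194\right) = -176687 - \left(-194\right) \left(-882\right) = -176687 - 171108 = -347795$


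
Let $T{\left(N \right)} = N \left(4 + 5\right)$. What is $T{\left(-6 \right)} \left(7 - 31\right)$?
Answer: $1296$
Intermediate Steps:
$T{\left(N \right)} = 9 N$ ($T{\left(N \right)} = N 9 = 9 N$)
$T{\left(-6 \right)} \left(7 - 31\right) = 9 \left(-6\right) \left(7 - 31\right) = \left(-54\right) \left(-24\right) = 1296$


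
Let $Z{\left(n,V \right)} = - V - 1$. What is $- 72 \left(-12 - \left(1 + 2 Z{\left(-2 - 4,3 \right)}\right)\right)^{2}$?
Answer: $-1800$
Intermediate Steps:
$Z{\left(n,V \right)} = -1 - V$
$- 72 \left(-12 - \left(1 + 2 Z{\left(-2 - 4,3 \right)}\right)\right)^{2} = - 72 \left(-12 - \left(1 + 2 \left(-1 - 3\right)\right)\right)^{2} = - 72 \left(-12 + \left(\left(5 - -8\right) - 6\right)\right)^{2} = - 72 \left(-12 + \left(\left(5 + 8\right) - 6\right)\right)^{2} = - 72 \left(-12 + \left(13 - 6\right)\right)^{2} = - 72 \left(-12 + 7\right)^{2} = - 72 \left(-5\right)^{2} = \left(-72\right) 25 = -1800$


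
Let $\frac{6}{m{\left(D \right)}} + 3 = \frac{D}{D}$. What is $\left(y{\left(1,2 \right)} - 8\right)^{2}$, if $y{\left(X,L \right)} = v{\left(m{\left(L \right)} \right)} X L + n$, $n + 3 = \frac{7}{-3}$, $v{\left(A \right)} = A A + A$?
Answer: $\frac{16}{9} \approx 1.7778$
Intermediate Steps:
$m{\left(D \right)} = -3$ ($m{\left(D \right)} = \frac{6}{-3 + \frac{D}{D}} = \frac{6}{-3 + 1} = \frac{6}{-2} = 6 \left(- \frac{1}{2}\right) = -3$)
$v{\left(A \right)} = A + A^{2}$ ($v{\left(A \right)} = A^{2} + A = A + A^{2}$)
$n = - \frac{16}{3}$ ($n = -3 + \frac{7}{-3} = -3 + 7 \left(- \frac{1}{3}\right) = -3 - \frac{7}{3} = - \frac{16}{3} \approx -5.3333$)
$y{\left(X,L \right)} = - \frac{16}{3} + 6 L X$ ($y{\left(X,L \right)} = - 3 \left(1 - 3\right) X L - \frac{16}{3} = \left(-3\right) \left(-2\right) X L - \frac{16}{3} = 6 X L - \frac{16}{3} = 6 L X - \frac{16}{3} = - \frac{16}{3} + 6 L X$)
$\left(y{\left(1,2 \right)} - 8\right)^{2} = \left(\left(- \frac{16}{3} + 6 \cdot 2 \cdot 1\right) - 8\right)^{2} = \left(\left(- \frac{16}{3} + 12\right) - 8\right)^{2} = \left(\frac{20}{3} - 8\right)^{2} = \left(- \frac{4}{3}\right)^{2} = \frac{16}{9}$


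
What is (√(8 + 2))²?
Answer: 10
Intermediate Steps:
(√(8 + 2))² = (√10)² = 10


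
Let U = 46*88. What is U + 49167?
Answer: 53215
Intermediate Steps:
U = 4048
U + 49167 = 4048 + 49167 = 53215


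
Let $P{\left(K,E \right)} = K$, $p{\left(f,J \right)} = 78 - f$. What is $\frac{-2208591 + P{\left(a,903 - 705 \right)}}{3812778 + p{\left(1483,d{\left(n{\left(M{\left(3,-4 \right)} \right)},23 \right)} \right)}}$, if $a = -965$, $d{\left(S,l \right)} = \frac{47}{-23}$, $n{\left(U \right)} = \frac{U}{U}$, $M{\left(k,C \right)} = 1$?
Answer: $- \frac{2209556}{3811373} \approx -0.57973$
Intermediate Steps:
$n{\left(U \right)} = 1$
$d{\left(S,l \right)} = - \frac{47}{23}$ ($d{\left(S,l \right)} = 47 \left(- \frac{1}{23}\right) = - \frac{47}{23}$)
$\frac{-2208591 + P{\left(a,903 - 705 \right)}}{3812778 + p{\left(1483,d{\left(n{\left(M{\left(3,-4 \right)} \right)},23 \right)} \right)}} = \frac{-2208591 - 965}{3812778 + \left(78 - 1483\right)} = - \frac{2209556}{3812778 + \left(78 - 1483\right)} = - \frac{2209556}{3812778 - 1405} = - \frac{2209556}{3811373}$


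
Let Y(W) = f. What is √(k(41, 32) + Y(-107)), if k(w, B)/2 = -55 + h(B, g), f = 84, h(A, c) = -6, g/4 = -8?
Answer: I*√38 ≈ 6.1644*I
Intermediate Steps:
g = -32 (g = 4*(-8) = -32)
Y(W) = 84
k(w, B) = -122 (k(w, B) = 2*(-55 - 6) = 2*(-61) = -122)
√(k(41, 32) + Y(-107)) = √(-122 + 84) = √(-38) = I*√38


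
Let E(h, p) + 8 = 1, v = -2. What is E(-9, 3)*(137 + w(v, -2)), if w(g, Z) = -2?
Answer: -945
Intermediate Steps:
E(h, p) = -7 (E(h, p) = -8 + 1 = -7)
E(-9, 3)*(137 + w(v, -2)) = -7*(137 - 2) = -7*135 = -945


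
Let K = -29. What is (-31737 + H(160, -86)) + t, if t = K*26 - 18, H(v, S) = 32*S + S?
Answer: -35347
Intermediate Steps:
H(v, S) = 33*S
t = -772 (t = -29*26 - 18 = -754 - 18 = -772)
(-31737 + H(160, -86)) + t = (-31737 + 33*(-86)) - 772 = (-31737 - 2838) - 772 = -34575 - 772 = -35347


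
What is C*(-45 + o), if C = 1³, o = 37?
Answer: -8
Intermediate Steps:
C = 1
C*(-45 + o) = 1*(-45 + 37) = 1*(-8) = -8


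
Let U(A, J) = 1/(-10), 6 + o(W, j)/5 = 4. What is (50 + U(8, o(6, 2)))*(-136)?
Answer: -33932/5 ≈ -6786.4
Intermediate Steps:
o(W, j) = -10 (o(W, j) = -30 + 5*4 = -30 + 20 = -10)
U(A, J) = -1/10
(50 + U(8, o(6, 2)))*(-136) = (50 - 1/10)*(-136) = (499/10)*(-136) = -33932/5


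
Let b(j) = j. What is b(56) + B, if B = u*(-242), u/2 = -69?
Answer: 33452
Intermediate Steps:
u = -138 (u = 2*(-69) = -138)
B = 33396 (B = -138*(-242) = 33396)
b(56) + B = 56 + 33396 = 33452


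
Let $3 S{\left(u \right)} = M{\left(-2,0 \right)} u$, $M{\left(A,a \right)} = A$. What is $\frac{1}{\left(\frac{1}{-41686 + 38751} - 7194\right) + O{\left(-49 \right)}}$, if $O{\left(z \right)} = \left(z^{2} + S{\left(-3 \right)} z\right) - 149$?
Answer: $- \frac{2935}{14792401} \approx -0.00019841$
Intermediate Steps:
$S{\left(u \right)} = - \frac{2 u}{3}$ ($S{\left(u \right)} = \frac{\left(-2\right) u}{3} = - \frac{2 u}{3}$)
$O{\left(z \right)} = -149 + z^{2} + 2 z$ ($O{\left(z \right)} = \left(z^{2} + \left(- \frac{2}{3}\right) \left(-3\right) z\right) - 149 = \left(z^{2} + 2 z\right) - 149 = -149 + z^{2} + 2 z$)
$\frac{1}{\left(\frac{1}{-41686 + 38751} - 7194\right) + O{\left(-49 \right)}} = \frac{1}{\left(\frac{1}{-41686 + 38751} - 7194\right) + \left(-149 + \left(-49\right)^{2} + 2 \left(-49\right)\right)} = \frac{1}{\left(\frac{1}{-2935} - 7194\right) - -2154} = \frac{1}{\left(- \frac{1}{2935} - 7194\right) + 2154} = \frac{1}{- \frac{21114391}{2935} + 2154} = \frac{1}{- \frac{14792401}{2935}} = - \frac{2935}{14792401}$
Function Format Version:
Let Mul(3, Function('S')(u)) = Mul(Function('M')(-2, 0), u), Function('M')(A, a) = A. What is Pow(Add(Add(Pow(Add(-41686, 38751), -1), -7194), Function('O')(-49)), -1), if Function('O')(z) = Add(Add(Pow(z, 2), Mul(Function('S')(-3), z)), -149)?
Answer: Rational(-2935, 14792401) ≈ -0.00019841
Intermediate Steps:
Function('S')(u) = Mul(Rational(-2, 3), u) (Function('S')(u) = Mul(Rational(1, 3), Mul(-2, u)) = Mul(Rational(-2, 3), u))
Function('O')(z) = Add(-149, Pow(z, 2), Mul(2, z)) (Function('O')(z) = Add(Add(Pow(z, 2), Mul(Mul(Rational(-2, 3), -3), z)), -149) = Add(Add(Pow(z, 2), Mul(2, z)), -149) = Add(-149, Pow(z, 2), Mul(2, z)))
Pow(Add(Add(Pow(Add(-41686, 38751), -1), -7194), Function('O')(-49)), -1) = Pow(Add(Add(Pow(Add(-41686, 38751), -1), -7194), Add(-149, Pow(-49, 2), Mul(2, -49))), -1) = Pow(Add(Add(Pow(-2935, -1), -7194), Add(-149, 2401, -98)), -1) = Pow(Add(Add(Rational(-1, 2935), -7194), 2154), -1) = Pow(Add(Rational(-21114391, 2935), 2154), -1) = Pow(Rational(-14792401, 2935), -1) = Rational(-2935, 14792401)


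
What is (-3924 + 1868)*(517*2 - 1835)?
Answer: 1646856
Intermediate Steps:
(-3924 + 1868)*(517*2 - 1835) = -2056*(1034 - 1835) = -2056*(-801) = 1646856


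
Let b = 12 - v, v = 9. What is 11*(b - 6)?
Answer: -33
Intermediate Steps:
b = 3 (b = 12 - 1*9 = 12 - 9 = 3)
11*(b - 6) = 11*(3 - 6) = 11*(-3) = -33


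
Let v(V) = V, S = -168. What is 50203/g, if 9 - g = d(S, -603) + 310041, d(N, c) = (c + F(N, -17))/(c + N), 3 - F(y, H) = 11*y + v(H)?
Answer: -38706513/239033407 ≈ -0.16193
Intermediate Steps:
F(y, H) = 3 - H - 11*y (F(y, H) = 3 - (11*y + H) = 3 - (H + 11*y) = 3 + (-H - 11*y) = 3 - H - 11*y)
d(N, c) = (20 + c - 11*N)/(N + c) (d(N, c) = (c + (3 - 1*(-17) - 11*N))/(c + N) = (c + (3 + 17 - 11*N))/(N + c) = (c + (20 - 11*N))/(N + c) = (20 + c - 11*N)/(N + c))
g = -239033407/771 (g = 9 - ((20 - 603 - 11*(-168))/(-168 - 603) + 310041) = 9 - ((20 - 603 + 1848)/(-771) + 310041) = 9 - (-1/771*1265 + 310041) = 9 - (-1265/771 + 310041) = 9 - 1*239040346/771 = 9 - 239040346/771 = -239033407/771 ≈ -3.1003e+5)
50203/g = 50203/(-239033407/771) = 50203*(-771/239033407) = -38706513/239033407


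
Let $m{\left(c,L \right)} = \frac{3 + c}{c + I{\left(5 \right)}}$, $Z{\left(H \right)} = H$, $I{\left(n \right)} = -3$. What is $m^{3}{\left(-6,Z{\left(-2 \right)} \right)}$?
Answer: $\frac{1}{27} \approx 0.037037$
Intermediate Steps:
$m{\left(c,L \right)} = \frac{3 + c}{-3 + c}$ ($m{\left(c,L \right)} = \frac{3 + c}{c - 3} = \frac{3 + c}{-3 + c}$)
$m^{3}{\left(-6,Z{\left(-2 \right)} \right)} = \left(\frac{3 - 6}{-3 - 6}\right)^{3} = \left(\frac{1}{-9} \left(-3\right)\right)^{3} = \left(\left(- \frac{1}{9}\right) \left(-3\right)\right)^{3} = \left(\frac{1}{3}\right)^{3} = \frac{1}{27}$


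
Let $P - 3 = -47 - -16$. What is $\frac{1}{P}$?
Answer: $- \frac{1}{28} \approx -0.035714$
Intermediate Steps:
$P = -28$ ($P = 3 - 31 = -28$)
$\frac{1}{P} = \frac{1}{-28} = - \frac{1}{28}$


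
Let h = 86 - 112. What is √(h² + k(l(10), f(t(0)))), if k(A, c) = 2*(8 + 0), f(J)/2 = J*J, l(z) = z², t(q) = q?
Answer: 2*√173 ≈ 26.306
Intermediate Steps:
f(J) = 2*J² (f(J) = 2*(J*J) = 2*J²)
k(A, c) = 16 (k(A, c) = 2*8 = 16)
h = -26
√(h² + k(l(10), f(t(0)))) = √((-26)² + 16) = √(676 + 16) = √692 = 2*√173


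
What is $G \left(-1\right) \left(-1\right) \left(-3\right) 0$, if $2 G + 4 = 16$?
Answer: $0$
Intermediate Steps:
$G = 6$ ($G = -2 + \frac{1}{2} \cdot 16 = -2 + 8 = 6$)
$G \left(-1\right) \left(-1\right) \left(-3\right) 0 = 6 \left(-1\right) \left(-1\right) \left(-3\right) 0 = - 6 \cdot 3 \cdot 0 = \left(-6\right) 0 = 0$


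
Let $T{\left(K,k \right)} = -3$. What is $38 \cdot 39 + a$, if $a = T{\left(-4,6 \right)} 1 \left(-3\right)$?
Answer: $1491$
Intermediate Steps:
$a = 9$ ($a = \left(-3\right) 1 \left(-3\right) = \left(-3\right) \left(-3\right) = 9$)
$38 \cdot 39 + a = 38 \cdot 39 + 9 = 1482 + 9 = 1491$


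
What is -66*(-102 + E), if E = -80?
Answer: 12012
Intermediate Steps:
-66*(-102 + E) = -66*(-102 - 80) = -66*(-182) = 12012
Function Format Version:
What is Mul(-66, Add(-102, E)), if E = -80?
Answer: 12012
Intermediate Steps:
Mul(-66, Add(-102, E)) = Mul(-66, Add(-102, -80)) = Mul(-66, -182) = 12012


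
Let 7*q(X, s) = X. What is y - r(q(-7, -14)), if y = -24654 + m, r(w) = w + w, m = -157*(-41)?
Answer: -18215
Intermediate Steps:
m = 6437
q(X, s) = X/7
r(w) = 2*w
y = -18217 (y = -24654 + 6437 = -18217)
y - r(q(-7, -14)) = -18217 - 2*(⅐)*(-7) = -18217 - 2*(-1) = -18217 - 1*(-2) = -18217 + 2 = -18215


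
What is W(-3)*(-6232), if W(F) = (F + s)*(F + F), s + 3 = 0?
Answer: -224352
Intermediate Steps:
s = -3 (s = -3 + 0 = -3)
W(F) = 2*F*(-3 + F) (W(F) = (F - 3)*(F + F) = (-3 + F)*(2*F) = 2*F*(-3 + F))
W(-3)*(-6232) = (2*(-3)*(-3 - 3))*(-6232) = (2*(-3)*(-6))*(-6232) = 36*(-6232) = -224352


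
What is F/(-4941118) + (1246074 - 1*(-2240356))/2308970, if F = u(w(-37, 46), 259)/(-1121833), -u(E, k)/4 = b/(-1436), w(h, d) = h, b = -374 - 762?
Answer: 346895638469529124043/229739768863075260881 ≈ 1.5100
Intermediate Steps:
b = -1136
u(E, k) = -1136/359 (u(E, k) = -(-4544)/(-1436) = -(-4544)*(-1)/1436 = -4*284/359 = -1136/359)
F = 1136/402738047 (F = -1136/359/(-1121833) = -1136/359*(-1/1121833) = 1136/402738047 ≈ 2.8207e-6)
F/(-4941118) + (1246074 - 1*(-2240356))/2308970 = (1136/402738047)/(-4941118) + (1246074 - 1*(-2240356))/2308970 = (1136/402738047)*(-1/4941118) + (1246074 + 2240356)*(1/2308970) = -568/994988106658273 + 3486430*(1/2308970) = -568/994988106658273 + 348643/230897 = 346895638469529124043/229739768863075260881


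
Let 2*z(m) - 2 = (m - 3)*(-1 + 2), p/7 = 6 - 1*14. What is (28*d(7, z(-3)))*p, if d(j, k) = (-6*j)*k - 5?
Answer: -123872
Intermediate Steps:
p = -56 (p = 7*(6 - 1*14) = 7*(6 - 14) = 7*(-8) = -56)
z(m) = -½ + m/2 (z(m) = 1 + ((m - 3)*(-1 + 2))/2 = 1 + ((-3 + m)*1)/2 = 1 + (-3 + m)/2 = 1 + (-3/2 + m/2) = -½ + m/2)
d(j, k) = -5 - 6*j*k (d(j, k) = -6*j*k - 5 = -5 - 6*j*k)
(28*d(7, z(-3)))*p = (28*(-5 - 6*7*(-½ + (½)*(-3))))*(-56) = (28*(-5 - 6*7*(-½ - 3/2)))*(-56) = (28*(-5 - 6*7*(-2)))*(-56) = (28*(-5 + 84))*(-56) = (28*79)*(-56) = 2212*(-56) = -123872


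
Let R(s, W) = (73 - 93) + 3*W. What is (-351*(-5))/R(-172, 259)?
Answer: 1755/757 ≈ 2.3184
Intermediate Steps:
R(s, W) = -20 + 3*W
(-351*(-5))/R(-172, 259) = (-351*(-5))/(-20 + 3*259) = 1755/(-20 + 777) = 1755/757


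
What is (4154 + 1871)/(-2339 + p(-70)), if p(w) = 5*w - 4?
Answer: -6025/2693 ≈ -2.2373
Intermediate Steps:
p(w) = -4 + 5*w
(4154 + 1871)/(-2339 + p(-70)) = (4154 + 1871)/(-2339 + (-4 + 5*(-70))) = 6025/(-2339 + (-4 - 350)) = 6025/(-2339 - 354) = 6025/(-2693) = 6025*(-1/2693) = -6025/2693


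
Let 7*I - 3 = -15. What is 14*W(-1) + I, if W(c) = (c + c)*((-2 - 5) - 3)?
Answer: 1948/7 ≈ 278.29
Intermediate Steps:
I = -12/7 (I = 3/7 + (⅐)*(-15) = 3/7 - 15/7 = -12/7 ≈ -1.7143)
W(c) = -20*c (W(c) = (2*c)*(-7 - 3) = (2*c)*(-10) = -20*c)
14*W(-1) + I = 14*(-20*(-1)) - 12/7 = 14*20 - 12/7 = 280 - 12/7 = 1948/7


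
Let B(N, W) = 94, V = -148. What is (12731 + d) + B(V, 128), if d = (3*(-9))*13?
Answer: 12474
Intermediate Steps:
d = -351 (d = -27*13 = -351)
(12731 + d) + B(V, 128) = (12731 - 351) + 94 = 12380 + 94 = 12474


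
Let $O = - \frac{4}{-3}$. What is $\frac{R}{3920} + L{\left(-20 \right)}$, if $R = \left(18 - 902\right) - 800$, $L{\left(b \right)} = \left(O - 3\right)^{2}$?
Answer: $\frac{20711}{8820} \approx 2.3482$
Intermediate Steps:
$O = \frac{4}{3}$ ($O = \left(-4\right) \left(- \frac{1}{3}\right) = \frac{4}{3} \approx 1.3333$)
$L{\left(b \right)} = \frac{25}{9}$ ($L{\left(b \right)} = \left(\frac{4}{3} - 3\right)^{2} = \left(- \frac{5}{3}\right)^{2} = \frac{25}{9}$)
$R = -1684$ ($R = -884 - 800 = -1684$)
$\frac{R}{3920} + L{\left(-20 \right)} = - \frac{1684}{3920} + \frac{25}{9} = \left(-1684\right) \frac{1}{3920} + \frac{25}{9} = - \frac{421}{980} + \frac{25}{9} = \frac{20711}{8820}$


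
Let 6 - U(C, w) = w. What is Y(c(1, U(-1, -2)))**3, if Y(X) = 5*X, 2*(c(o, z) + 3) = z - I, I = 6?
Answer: -1000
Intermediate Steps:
U(C, w) = 6 - w
c(o, z) = -6 + z/2 (c(o, z) = -3 + (z - 1*6)/2 = -3 + (z - 6)/2 = -3 + (-6 + z)/2 = -3 + (-3 + z/2) = -6 + z/2)
Y(c(1, U(-1, -2)))**3 = (5*(-6 + (6 - 1*(-2))/2))**3 = (5*(-6 + (6 + 2)/2))**3 = (5*(-6 + (1/2)*8))**3 = (5*(-6 + 4))**3 = (5*(-2))**3 = (-10)**3 = -1000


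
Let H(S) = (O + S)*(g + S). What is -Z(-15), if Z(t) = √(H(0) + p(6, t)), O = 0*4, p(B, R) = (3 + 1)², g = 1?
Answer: -4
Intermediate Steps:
p(B, R) = 16 (p(B, R) = 4² = 16)
O = 0
H(S) = S*(1 + S) (H(S) = (0 + S)*(1 + S) = S*(1 + S))
Z(t) = 4 (Z(t) = √(0*(1 + 0) + 16) = √(0*1 + 16) = √(0 + 16) = √16 = 4)
-Z(-15) = -1*4 = -4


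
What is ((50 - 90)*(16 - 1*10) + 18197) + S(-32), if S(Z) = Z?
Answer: 17925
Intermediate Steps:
((50 - 90)*(16 - 1*10) + 18197) + S(-32) = ((50 - 90)*(16 - 1*10) + 18197) - 32 = (-40*(16 - 10) + 18197) - 32 = (-40*6 + 18197) - 32 = (-240 + 18197) - 32 = 17957 - 32 = 17925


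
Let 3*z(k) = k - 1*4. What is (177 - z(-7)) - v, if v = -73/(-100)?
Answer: 53981/300 ≈ 179.94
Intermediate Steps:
z(k) = -4/3 + k/3 (z(k) = (k - 1*4)/3 = (k - 4)/3 = (-4 + k)/3 = -4/3 + k/3)
v = 73/100 (v = -73*(-1/100) = 73/100 ≈ 0.73000)
(177 - z(-7)) - v = (177 - (-4/3 + (⅓)*(-7))) - 1*73/100 = (177 - (-4/3 - 7/3)) - 73/100 = (177 - 1*(-11/3)) - 73/100 = (177 + 11/3) - 73/100 = 542/3 - 73/100 = 53981/300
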